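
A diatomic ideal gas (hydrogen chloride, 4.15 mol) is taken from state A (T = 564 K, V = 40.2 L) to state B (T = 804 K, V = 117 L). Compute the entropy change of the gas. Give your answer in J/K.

Entropy is a state function: ΔS = nC_V ln(T₂/T₁) + nR ln(V₂/V₁), with C_V = 5R/2 = 20.79 J mol⁻¹ K⁻¹ for a diatomic ideal gas.
ΔS = 4.15 × [20.79 × ln(804/564) + 8.314 × ln(117/40.2)] = 67.4 J/K.

ΔS = 67.4 J/K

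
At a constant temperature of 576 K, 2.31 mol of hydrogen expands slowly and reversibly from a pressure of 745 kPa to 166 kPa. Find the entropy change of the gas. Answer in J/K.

ΔS_gas = 28.8 J/K

For an isothermal ideal gas ΔS_gas = nR ln(P₁/P₂) = 2.31 × 8.314 × ln(745/166) = 28.8 J/K.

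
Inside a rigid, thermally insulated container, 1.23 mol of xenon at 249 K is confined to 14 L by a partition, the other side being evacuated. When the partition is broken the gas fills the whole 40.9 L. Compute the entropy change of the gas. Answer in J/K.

For an ideal gas in free expansion Q = 0 and W = 0, so T is unchanged.
Entropy is a state function; using a reversible isothermal path, ΔS_gas = nR ln(V₂/V₁) = 1.23 × 8.314 × ln(40.9/14) = 11 J/K.

ΔS_gas = 11 J/K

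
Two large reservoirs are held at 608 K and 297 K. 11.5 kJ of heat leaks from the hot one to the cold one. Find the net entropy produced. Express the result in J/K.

ΔS_total = 19.8 J/K

ΔS_hot = −Q/T_H = −11500/608 = -18.91 J/K and ΔS_cold = +Q/T_C = 11500/297 = 38.72 J/K.
ΔS_total = -18.91 + 38.72 = 19.8 J/K, positive as the second law requires.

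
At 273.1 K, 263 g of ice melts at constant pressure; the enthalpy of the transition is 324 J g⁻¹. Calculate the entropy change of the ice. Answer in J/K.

ΔS = 312 J/K

Heat absorbed by the substance: Q = mL = 263 × 324 = 85212 J.
At constant T, ΔS = Q_rev/T = 85212 / 273.1 = 312 J/K.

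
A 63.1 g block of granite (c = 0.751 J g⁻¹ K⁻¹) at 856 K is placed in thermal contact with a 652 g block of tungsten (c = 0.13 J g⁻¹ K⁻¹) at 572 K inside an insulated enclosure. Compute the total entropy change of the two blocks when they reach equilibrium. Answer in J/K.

Energy balance: T_f = (m₁c₁T₁ + m₂c₂T₂)/(m₁c₁ + m₂c₂) = 673.84 K.
ΔS₁ = m₁c₁ ln(T_f/T₁) = 47.3881 × ln(673.84/856) = -11.34 J/K.
ΔS₂ = m₂c₂ ln(T_f/T₂) = 84.76 × ln(673.84/572) = 13.89 J/K.
ΔS_total = -11.34 + 13.89 = 2.55 J/K.

ΔS_total = 2.55 J/K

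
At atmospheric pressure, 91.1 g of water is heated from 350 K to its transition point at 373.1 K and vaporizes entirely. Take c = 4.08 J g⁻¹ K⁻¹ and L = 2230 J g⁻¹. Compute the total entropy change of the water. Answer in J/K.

Warming step: ΔS₁ = m c ln(T_tr/T_i) = 91.1 × 4.08 × ln(373.1/350) = 23.76 J/K.
Phase change: ΔS₂ = +mL/T_tr = 91.1 × 2230 / 373.1 = 544.5 J/K.
ΔS_total = (23.76) + (544.5) = 568 J/K.

ΔS = 568 J/K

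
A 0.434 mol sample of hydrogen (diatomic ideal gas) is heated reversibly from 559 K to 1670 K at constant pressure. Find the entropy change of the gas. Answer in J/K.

ΔS = 13.8 J/K

At constant pressure, ΔS = nC_p ln(T₂/T₁) with C_p = 7R/2 = 29.1 J mol⁻¹ K⁻¹.
ΔS = 0.434 × 29.1 × ln(1670/559) = 13.8 J/K.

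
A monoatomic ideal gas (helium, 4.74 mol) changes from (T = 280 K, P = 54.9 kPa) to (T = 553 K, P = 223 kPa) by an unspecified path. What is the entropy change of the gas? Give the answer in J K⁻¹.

ΔS = 11.8 J/K

ΔS = nC_p ln(T₂/T₁) − nR ln(P₂/P₁), with C_p = 5R/2 = 20.79 J mol⁻¹ K⁻¹ for a monoatomic ideal gas.
ΔS = 4.74 × [20.79 × ln(553/280) − 8.314 × ln(223/54.9)] = 11.8 J/K.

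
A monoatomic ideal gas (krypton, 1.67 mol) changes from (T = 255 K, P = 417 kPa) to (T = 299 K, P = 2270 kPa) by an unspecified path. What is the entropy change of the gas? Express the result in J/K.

ΔS = nC_p ln(T₂/T₁) − nR ln(P₂/P₁), with C_p = 5R/2 = 20.79 J mol⁻¹ K⁻¹ for a monoatomic ideal gas.
ΔS = 1.67 × [20.79 × ln(299/255) − 8.314 × ln(2270/417)] = -18 J/K.

ΔS = -18 J/K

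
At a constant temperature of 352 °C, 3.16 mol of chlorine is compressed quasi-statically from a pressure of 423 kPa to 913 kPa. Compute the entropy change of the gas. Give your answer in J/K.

ΔS_gas = -20.2 J/K

For an isothermal ideal gas ΔS_gas = nR ln(P₁/P₂) = 3.16 × 8.314 × ln(423/913) = -20.2 J/K.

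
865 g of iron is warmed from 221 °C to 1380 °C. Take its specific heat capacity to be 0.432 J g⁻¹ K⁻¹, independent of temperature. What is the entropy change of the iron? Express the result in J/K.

In kelvin: T₁ = 494.15 K, T₂ = 1653.15 K. ΔS = ∫dQ_rev/T = m c ln(T₂/T₁) = 865 × 0.432 × ln(1653.15/494.15) = 451 J/K.

ΔS = 451 J/K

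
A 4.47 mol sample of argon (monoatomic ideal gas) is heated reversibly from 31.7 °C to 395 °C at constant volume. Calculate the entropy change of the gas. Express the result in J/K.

In kelvin: T₁ = 304.85 K, T₂ = 668.15 K. At constant volume, ΔS = nC_V ln(T₂/T₁) with C_V = 3R/2 = 12.47 J mol⁻¹ K⁻¹.
ΔS = 4.47 × 12.47 × ln(668.15/304.85) = 43.7 J/K.

ΔS = 43.7 J/K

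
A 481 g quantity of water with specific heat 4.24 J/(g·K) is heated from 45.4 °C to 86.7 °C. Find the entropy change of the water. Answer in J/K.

In kelvin: T₁ = 318.55 K, T₂ = 359.85 K. ΔS = ∫dQ_rev/T = m c ln(T₂/T₁) = 481 × 4.24 × ln(359.85/318.55) = 249 J/K.

ΔS = 249 J/K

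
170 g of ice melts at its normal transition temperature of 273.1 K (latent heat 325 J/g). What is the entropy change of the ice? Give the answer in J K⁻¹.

ΔS = 202 J/K

Heat absorbed by the substance: Q = mL = 170 × 325 = 55250 J.
At constant T, ΔS = Q_rev/T = 55250 / 273.1 = 202 J/K.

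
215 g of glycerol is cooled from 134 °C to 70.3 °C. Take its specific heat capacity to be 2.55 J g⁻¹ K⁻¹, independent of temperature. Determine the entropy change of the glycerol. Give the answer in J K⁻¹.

In kelvin: T₁ = 407.15 K, T₂ = 343.45 K. ΔS = ∫dQ_rev/T = m c ln(T₂/T₁) = 215 × 2.55 × ln(343.45/407.15) = -93.3 J/K.

ΔS = -93.3 J/K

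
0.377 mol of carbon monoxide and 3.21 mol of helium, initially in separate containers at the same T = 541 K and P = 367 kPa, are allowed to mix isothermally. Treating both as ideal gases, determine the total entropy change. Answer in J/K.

ΔS_mix = 10 J/K

Mole fractions: x_A = 0.377/3.59 = 0.105, x_B = 0.895.
ΔS_mix = −R(n_A ln x_A + n_B ln x_B) = −8.314 × (0.377 ln 0.105 + 3.21 ln 0.895) = 10 J/K.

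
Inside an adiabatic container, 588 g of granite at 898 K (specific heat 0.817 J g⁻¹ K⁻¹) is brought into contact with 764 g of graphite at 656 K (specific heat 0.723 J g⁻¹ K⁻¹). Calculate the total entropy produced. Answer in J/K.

Energy balance: T_f = (m₁c₁T₁ + m₂c₂T₂)/(m₁c₁ + m₂c₂) = 768.57 K.
ΔS₁ = m₁c₁ ln(T_f/T₁) = 480.396 × ln(768.57/898) = -74.77 J/K.
ΔS₂ = m₂c₂ ln(T_f/T₂) = 552.372 × ln(768.57/656) = 87.48 J/K.
ΔS_total = -74.77 + 87.48 = 12.7 J/K.

ΔS_total = 12.7 J/K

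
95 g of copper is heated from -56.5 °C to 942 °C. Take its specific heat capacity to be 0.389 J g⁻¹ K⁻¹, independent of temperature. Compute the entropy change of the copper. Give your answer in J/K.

In kelvin: T₁ = 216.65 K, T₂ = 1215.15 K. ΔS = ∫dQ_rev/T = m c ln(T₂/T₁) = 95 × 0.389 × ln(1215.15/216.65) = 63.7 J/K.

ΔS = 63.7 J/K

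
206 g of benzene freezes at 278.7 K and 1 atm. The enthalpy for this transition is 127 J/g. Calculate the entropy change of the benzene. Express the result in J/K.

Heat released by the substance: Q = −mL = −206 × 127 = −26162 J.
At constant T, ΔS = Q_rev/T = −26162 / 278.7 = -93.9 J/K.

ΔS = -93.9 J/K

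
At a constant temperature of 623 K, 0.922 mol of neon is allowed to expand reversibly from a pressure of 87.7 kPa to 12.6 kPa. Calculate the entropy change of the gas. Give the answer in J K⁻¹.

For an isothermal ideal gas ΔS_gas = nR ln(P₁/P₂) = 0.922 × 8.314 × ln(87.7/12.6) = 14.9 J/K.

ΔS_gas = 14.9 J/K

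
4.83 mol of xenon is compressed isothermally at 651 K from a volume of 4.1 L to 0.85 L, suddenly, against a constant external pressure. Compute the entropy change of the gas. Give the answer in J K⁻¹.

Entropy is a state function, so ΔS_gas depends only on the end states.
For an isothermal ideal gas ΔS_gas = nR ln(V₂/V₁) = 4.83 × 8.314 × ln(0.85/4.1) = -63.2 J/K.

ΔS_gas = -63.2 J/K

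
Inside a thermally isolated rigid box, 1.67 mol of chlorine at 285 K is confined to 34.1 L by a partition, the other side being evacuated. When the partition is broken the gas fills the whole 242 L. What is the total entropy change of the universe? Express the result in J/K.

ΔS_universe = 27.2 J/K

No heat is exchanged and no work is done, so the ideal-gas temperature stays constant.
Entropy is a state function; using a reversible isothermal path, ΔS_gas = nR ln(V₂/V₁) = 1.67 × 8.314 × ln(242/34.1) = 27.2 J/K.
The insulated surroundings exchange no heat, so ΔS_surr = 0 and ΔS_universe = ΔS_gas.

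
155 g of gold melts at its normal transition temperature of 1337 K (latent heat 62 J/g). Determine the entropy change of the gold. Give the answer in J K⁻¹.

ΔS = 7.19 J/K

Heat absorbed by the substance: Q = mL = 155 × 62 = 9610 J.
At constant T, ΔS = Q_rev/T = 9610 / 1337 = 7.19 J/K.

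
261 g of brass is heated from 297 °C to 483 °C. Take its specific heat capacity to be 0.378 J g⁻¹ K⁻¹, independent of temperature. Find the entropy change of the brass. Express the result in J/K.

In kelvin: T₁ = 570.15 K, T₂ = 756.15 K. ΔS = ∫dQ_rev/T = m c ln(T₂/T₁) = 261 × 0.378 × ln(756.15/570.15) = 27.9 J/K.

ΔS = 27.9 J/K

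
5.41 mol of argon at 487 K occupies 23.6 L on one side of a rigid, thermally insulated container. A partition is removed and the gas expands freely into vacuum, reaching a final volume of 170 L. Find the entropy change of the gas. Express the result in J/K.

ΔS_gas = 88.8 J/K

No heat is exchanged and no work is done, so the ideal-gas temperature stays constant.
Entropy is a state function; using a reversible isothermal path, ΔS_gas = nR ln(V₂/V₁) = 5.41 × 8.314 × ln(170/23.6) = 88.8 J/K.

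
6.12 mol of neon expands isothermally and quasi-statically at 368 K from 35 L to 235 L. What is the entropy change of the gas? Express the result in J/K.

For an isothermal ideal gas ΔS_gas = nR ln(V₂/V₁) = 6.12 × 8.314 × ln(235/35) = 96.9 J/K.

ΔS_gas = 96.9 J/K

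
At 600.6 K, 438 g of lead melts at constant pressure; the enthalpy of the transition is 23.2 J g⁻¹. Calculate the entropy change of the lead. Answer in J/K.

ΔS = 16.9 J/K

Heat absorbed by the substance: Q = mL = 438 × 23.2 = 10161.6 J.
At constant T, ΔS = Q_rev/T = 10161.6 / 600.6 = 16.9 J/K.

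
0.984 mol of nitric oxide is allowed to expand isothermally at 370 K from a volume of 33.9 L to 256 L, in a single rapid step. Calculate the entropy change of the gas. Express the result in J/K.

ΔS_gas = 16.5 J/K

Entropy is a state function, so ΔS_gas depends only on the end states.
For an isothermal ideal gas ΔS_gas = nR ln(V₂/V₁) = 0.984 × 8.314 × ln(256/33.9) = 16.5 J/K.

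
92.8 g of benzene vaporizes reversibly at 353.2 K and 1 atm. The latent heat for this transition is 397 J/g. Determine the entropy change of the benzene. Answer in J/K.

ΔS = 104 J/K

Heat absorbed by the substance: Q = mL = 92.8 × 397 = 36841.6 J.
At constant T, ΔS = Q_rev/T = 36841.6 / 353.2 = 104 J/K.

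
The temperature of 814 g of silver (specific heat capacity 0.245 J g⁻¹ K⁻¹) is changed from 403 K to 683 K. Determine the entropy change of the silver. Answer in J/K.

ΔS = ∫dQ_rev/T = m c ln(T₂/T₁) = 814 × 0.245 × ln(683/403) = 105 J/K.

ΔS = 105 J/K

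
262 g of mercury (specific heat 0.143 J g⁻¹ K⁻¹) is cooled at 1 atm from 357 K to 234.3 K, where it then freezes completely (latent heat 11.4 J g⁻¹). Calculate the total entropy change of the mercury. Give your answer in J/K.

ΔS = -28.5 J/K

Cooling step: ΔS₁ = m c ln(T_tr/T_i) = 262 × 0.143 × ln(234.3/357) = -15.78 J/K.
Phase change: ΔS₂ = −mL/T_tr = −262 × 11.4 / 234.3 = -12.75 J/K.
ΔS_total = (-15.78) + (-12.75) = -28.5 J/K.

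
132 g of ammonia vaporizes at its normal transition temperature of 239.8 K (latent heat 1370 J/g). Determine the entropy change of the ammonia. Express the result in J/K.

Heat absorbed by the substance: Q = mL = 132 × 1370 = 180840 J.
At constant T, ΔS = Q_rev/T = 180840 / 239.8 = 754 J/K.

ΔS = 754 J/K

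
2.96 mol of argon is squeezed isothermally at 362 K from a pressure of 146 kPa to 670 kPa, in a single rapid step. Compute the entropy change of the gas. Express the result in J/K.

ΔS_gas = -37.5 J/K

Entropy is a state function, so ΔS_gas depends only on the end states.
For an isothermal ideal gas ΔS_gas = nR ln(P₁/P₂) = 2.96 × 8.314 × ln(146/670) = -37.5 J/K.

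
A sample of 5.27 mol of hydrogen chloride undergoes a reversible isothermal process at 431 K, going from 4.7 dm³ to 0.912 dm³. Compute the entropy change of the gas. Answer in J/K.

ΔS_gas = -71.8 J/K

For an isothermal ideal gas ΔS_gas = nR ln(V₂/V₁) = 5.27 × 8.314 × ln(0.912/4.7) = -71.8 J/K.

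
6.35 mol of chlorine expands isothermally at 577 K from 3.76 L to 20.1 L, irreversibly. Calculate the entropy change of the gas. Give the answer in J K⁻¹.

Entropy is a state function, so ΔS_gas depends only on the end states.
For an isothermal ideal gas ΔS_gas = nR ln(V₂/V₁) = 6.35 × 8.314 × ln(20.1/3.76) = 88.5 J/K.

ΔS_gas = 88.5 J/K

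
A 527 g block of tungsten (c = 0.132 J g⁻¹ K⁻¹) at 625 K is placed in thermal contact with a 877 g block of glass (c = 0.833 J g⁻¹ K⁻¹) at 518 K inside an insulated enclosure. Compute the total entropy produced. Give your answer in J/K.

Energy balance: T_f = (m₁c₁T₁ + m₂c₂T₂)/(m₁c₁ + m₂c₂) = 527.3 K.
ΔS₁ = m₁c₁ ln(T_f/T₁) = 69.564 × ln(527.3/625) = -11.82 J/K.
ΔS₂ = m₂c₂ ln(T_f/T₂) = 730.541 × ln(527.3/518) = 13 J/K.
ΔS_total = -11.82 + 13 = 1.18 J/K.

ΔS_total = 1.18 J/K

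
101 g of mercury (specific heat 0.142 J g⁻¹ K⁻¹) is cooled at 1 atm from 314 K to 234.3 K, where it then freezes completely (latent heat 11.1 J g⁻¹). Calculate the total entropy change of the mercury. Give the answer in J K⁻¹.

Cooling step: ΔS₁ = m c ln(T_tr/T_i) = 101 × 0.142 × ln(234.3/314) = -4.199 J/K.
Phase change: ΔS₂ = −mL/T_tr = −101 × 11.1 / 234.3 = -4.785 J/K.
ΔS_total = (-4.199) + (-4.785) = -8.98 J/K.

ΔS = -8.98 J/K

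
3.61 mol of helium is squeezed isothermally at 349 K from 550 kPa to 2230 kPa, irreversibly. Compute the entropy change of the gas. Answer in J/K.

Entropy is a state function, so ΔS_gas depends only on the end states.
For an isothermal ideal gas ΔS_gas = nR ln(P₁/P₂) = 3.61 × 8.314 × ln(550/2230) = -42 J/K.

ΔS_gas = -42 J/K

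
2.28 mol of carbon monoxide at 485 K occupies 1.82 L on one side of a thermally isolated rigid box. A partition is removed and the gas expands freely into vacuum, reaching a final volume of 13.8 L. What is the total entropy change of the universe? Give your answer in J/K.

ΔS_universe = 38.4 J/K

For an ideal gas in free expansion Q = 0 and W = 0, so T is unchanged.
Entropy is a state function; using a reversible isothermal path, ΔS_gas = nR ln(V₂/V₁) = 2.28 × 8.314 × ln(13.8/1.82) = 38.4 J/K.
The insulated surroundings exchange no heat, so ΔS_surr = 0 and ΔS_universe = ΔS_gas.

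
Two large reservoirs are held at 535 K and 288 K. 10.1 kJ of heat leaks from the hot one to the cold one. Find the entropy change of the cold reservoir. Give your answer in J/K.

The cold reservoir gains heat Q, so ΔS_cold = +Q/T_C = 10100/288 = 35.1 J/K.

ΔS_cold = 35.1 J/K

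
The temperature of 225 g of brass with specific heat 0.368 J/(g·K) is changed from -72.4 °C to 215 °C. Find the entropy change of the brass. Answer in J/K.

ΔS = 73.6 J/K

In kelvin: T₁ = 200.75 K, T₂ = 488.15 K. ΔS = ∫dQ_rev/T = m c ln(T₂/T₁) = 225 × 0.368 × ln(488.15/200.75) = 73.6 J/K.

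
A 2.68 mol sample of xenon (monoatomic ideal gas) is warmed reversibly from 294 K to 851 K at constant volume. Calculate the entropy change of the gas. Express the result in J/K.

ΔS = 35.5 J/K

At constant volume, ΔS = nC_V ln(T₂/T₁) with C_V = 3R/2 = 12.47 J mol⁻¹ K⁻¹.
ΔS = 2.68 × 12.47 × ln(851/294) = 35.5 J/K.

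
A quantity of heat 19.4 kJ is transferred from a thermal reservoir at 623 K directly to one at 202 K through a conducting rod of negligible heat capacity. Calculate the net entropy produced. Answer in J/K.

ΔS_total = 64.9 J/K

ΔS_hot = −Q/T_H = −19400/623 = -31.14 J/K and ΔS_cold = +Q/T_C = 19400/202 = 96.04 J/K.
ΔS_total = -31.14 + 96.04 = 64.9 J/K, positive as the second law requires.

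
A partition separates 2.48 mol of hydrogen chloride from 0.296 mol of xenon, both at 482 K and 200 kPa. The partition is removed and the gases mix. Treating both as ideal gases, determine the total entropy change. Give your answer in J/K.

Mole fractions: x_A = 2.48/2.78 = 0.893, x_B = 0.107.
ΔS_mix = −R(n_A ln x_A + n_B ln x_B) = −8.314 × (2.48 ln 0.893 + 0.296 ln 0.107) = 7.83 J/K.

ΔS_mix = 7.83 J/K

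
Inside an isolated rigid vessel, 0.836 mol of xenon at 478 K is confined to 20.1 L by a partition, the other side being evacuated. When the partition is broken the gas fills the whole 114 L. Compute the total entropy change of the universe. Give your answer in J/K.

ΔS_universe = 12.1 J/K

No heat is exchanged and no work is done, so the ideal-gas temperature stays constant.
Entropy is a state function; using a reversible isothermal path, ΔS_gas = nR ln(V₂/V₁) = 0.836 × 8.314 × ln(114/20.1) = 12.1 J/K.
The insulated surroundings exchange no heat, so ΔS_surr = 0 and ΔS_universe = ΔS_gas.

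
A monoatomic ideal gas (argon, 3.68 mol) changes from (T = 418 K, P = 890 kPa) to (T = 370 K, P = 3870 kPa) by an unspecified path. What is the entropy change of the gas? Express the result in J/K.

ΔS = -54.3 J/K

ΔS = nC_p ln(T₂/T₁) − nR ln(P₂/P₁), with C_p = 5R/2 = 20.79 J mol⁻¹ K⁻¹ for a monoatomic ideal gas.
ΔS = 3.68 × [20.79 × ln(370/418) − 8.314 × ln(3870/890)] = -54.3 J/K.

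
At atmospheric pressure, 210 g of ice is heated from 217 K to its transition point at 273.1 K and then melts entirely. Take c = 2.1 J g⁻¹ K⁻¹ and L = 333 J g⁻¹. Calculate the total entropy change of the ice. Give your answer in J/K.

Warming step: ΔS₁ = m c ln(T_tr/T_i) = 210 × 2.1 × ln(273.1/217) = 101.4 J/K.
Phase change: ΔS₂ = +mL/T_tr = 210 × 333 / 273.1 = 256.06 J/K.
ΔS_total = (101.4) + (256.06) = 357 J/K.

ΔS = 357 J/K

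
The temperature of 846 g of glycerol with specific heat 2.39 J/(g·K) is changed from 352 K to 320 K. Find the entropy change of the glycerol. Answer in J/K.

ΔS = -193 J/K

ΔS = ∫dQ_rev/T = m c ln(T₂/T₁) = 846 × 2.39 × ln(320/352) = -193 J/K.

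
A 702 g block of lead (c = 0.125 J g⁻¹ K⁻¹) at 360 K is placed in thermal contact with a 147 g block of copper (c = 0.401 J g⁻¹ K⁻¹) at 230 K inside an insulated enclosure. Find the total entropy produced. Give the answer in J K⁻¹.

ΔS_total = 3.41 J/K

Energy balance: T_f = (m₁c₁T₁ + m₂c₂T₂)/(m₁c₁ + m₂c₂) = 307.76 K.
ΔS₁ = m₁c₁ ln(T_f/T₁) = 87.75 × ln(307.76/360) = -13.76 J/K.
ΔS₂ = m₂c₂ ln(T_f/T₂) = 58.947 × ln(307.76/230) = 17.17 J/K.
ΔS_total = -13.76 + 17.17 = 3.41 J/K.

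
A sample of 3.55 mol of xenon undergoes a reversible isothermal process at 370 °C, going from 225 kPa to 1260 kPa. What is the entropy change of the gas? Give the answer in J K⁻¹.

ΔS_gas = -50.8 J/K

For an isothermal ideal gas ΔS_gas = nR ln(P₁/P₂) = 3.55 × 8.314 × ln(225/1260) = -50.8 J/K.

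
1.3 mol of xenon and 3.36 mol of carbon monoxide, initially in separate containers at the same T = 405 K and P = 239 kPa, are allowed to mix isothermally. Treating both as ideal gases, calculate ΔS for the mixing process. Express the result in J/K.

ΔS_mix = 22.9 J/K

Mole fractions: x_A = 1.3/4.66 = 0.279, x_B = 0.721.
ΔS_mix = −R(n_A ln x_A + n_B ln x_B) = −8.314 × (1.3 ln 0.279 + 3.36 ln 0.721) = 22.9 J/K.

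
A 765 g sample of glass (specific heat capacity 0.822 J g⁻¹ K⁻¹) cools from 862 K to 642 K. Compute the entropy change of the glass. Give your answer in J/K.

ΔS = ∫dQ_rev/T = m c ln(T₂/T₁) = 765 × 0.822 × ln(642/862) = -185 J/K.

ΔS = -185 J/K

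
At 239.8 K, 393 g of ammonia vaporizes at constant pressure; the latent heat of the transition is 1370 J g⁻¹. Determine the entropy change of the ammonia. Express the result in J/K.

Heat absorbed by the substance: Q = mL = 393 × 1370 = 538410 J.
At constant T, ΔS = Q_rev/T = 538410 / 239.8 = 2250 J/K.

ΔS = 2250 J/K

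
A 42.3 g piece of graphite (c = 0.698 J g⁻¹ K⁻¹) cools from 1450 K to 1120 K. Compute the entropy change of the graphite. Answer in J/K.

ΔS = -7.62 J/K

ΔS = ∫dQ_rev/T = m c ln(T₂/T₁) = 42.3 × 0.698 × ln(1120/1450) = -7.62 J/K.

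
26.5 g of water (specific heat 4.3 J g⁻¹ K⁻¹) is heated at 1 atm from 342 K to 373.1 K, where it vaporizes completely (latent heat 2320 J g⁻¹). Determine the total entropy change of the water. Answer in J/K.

ΔS = 175 J/K

Warming step: ΔS₁ = m c ln(T_tr/T_i) = 26.5 × 4.3 × ln(373.1/342) = 9.918 J/K.
Phase change: ΔS₂ = +mL/T_tr = 26.5 × 2320 / 373.1 = 164.8 J/K.
ΔS_total = (9.918) + (164.8) = 175 J/K.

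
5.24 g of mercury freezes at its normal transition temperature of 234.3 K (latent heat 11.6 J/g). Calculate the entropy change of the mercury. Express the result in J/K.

Heat released by the substance: Q = −mL = −5.24 × 11.6 = −60.784 J.
At constant T, ΔS = Q_rev/T = −60.784 / 234.3 = -0.259 J/K.

ΔS = -0.259 J/K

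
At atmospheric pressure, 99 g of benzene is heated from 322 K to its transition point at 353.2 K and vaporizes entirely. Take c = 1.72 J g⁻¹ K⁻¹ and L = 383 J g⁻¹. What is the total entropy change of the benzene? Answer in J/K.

Warming step: ΔS₁ = m c ln(T_tr/T_i) = 99 × 1.72 × ln(353.2/322) = 15.75 J/K.
Phase change: ΔS₂ = +mL/T_tr = 99 × 383 / 353.2 = 107.4 J/K.
ΔS_total = (15.75) + (107.4) = 123 J/K.

ΔS = 123 J/K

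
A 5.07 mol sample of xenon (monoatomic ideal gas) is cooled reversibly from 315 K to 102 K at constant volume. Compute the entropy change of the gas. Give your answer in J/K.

At constant volume, ΔS = nC_V ln(T₂/T₁) with C_V = 3R/2 = 12.47 J mol⁻¹ K⁻¹.
ΔS = 5.07 × 12.47 × ln(102/315) = -71.3 J/K.

ΔS = -71.3 J/K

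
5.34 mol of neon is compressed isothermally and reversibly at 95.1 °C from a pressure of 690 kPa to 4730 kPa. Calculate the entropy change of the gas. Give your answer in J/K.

ΔS_gas = -85.5 J/K

For an isothermal ideal gas ΔS_gas = nR ln(P₁/P₂) = 5.34 × 8.314 × ln(690/4730) = -85.5 J/K.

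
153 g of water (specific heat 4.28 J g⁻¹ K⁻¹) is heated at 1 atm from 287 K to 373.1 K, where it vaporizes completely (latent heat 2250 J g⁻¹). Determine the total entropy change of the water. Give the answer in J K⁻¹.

Warming step: ΔS₁ = m c ln(T_tr/T_i) = 153 × 4.28 × ln(373.1/287) = 171.8 J/K.
Phase change: ΔS₂ = +mL/T_tr = 153 × 2250 / 373.1 = 922.7 J/K.
ΔS_total = (171.8) + (922.7) = 1090 J/K.

ΔS = 1090 J/K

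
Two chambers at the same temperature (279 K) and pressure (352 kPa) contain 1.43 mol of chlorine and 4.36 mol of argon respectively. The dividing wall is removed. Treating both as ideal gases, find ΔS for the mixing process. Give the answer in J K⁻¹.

Mole fractions: x_A = 1.43/5.79 = 0.247, x_B = 0.753.
ΔS_mix = −R(n_A ln x_A + n_B ln x_B) = −8.314 × (1.43 ln 0.247 + 4.36 ln 0.753) = 26.9 J/K.

ΔS_mix = 26.9 J/K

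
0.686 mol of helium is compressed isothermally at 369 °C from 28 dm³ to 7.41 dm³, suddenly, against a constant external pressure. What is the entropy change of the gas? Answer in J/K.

ΔS_gas = -7.58 J/K

Entropy is a state function, so ΔS_gas depends only on the end states.
For an isothermal ideal gas ΔS_gas = nR ln(V₂/V₁) = 0.686 × 8.314 × ln(7.41/28) = -7.58 J/K.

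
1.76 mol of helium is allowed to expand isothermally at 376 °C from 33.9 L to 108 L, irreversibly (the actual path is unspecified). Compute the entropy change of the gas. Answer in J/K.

ΔS_gas = 17 J/K

Entropy is a state function, so ΔS_gas depends only on the end states.
For an isothermal ideal gas ΔS_gas = nR ln(V₂/V₁) = 1.76 × 8.314 × ln(108/33.9) = 17 J/K.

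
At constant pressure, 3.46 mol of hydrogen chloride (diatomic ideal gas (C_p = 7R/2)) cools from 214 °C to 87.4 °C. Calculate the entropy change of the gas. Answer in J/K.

In kelvin: T₁ = 487.15 K, T₂ = 360.55 K. At constant pressure, ΔS = nC_p ln(T₂/T₁) with C_p = 7R/2 = 29.1 J mol⁻¹ K⁻¹.
ΔS = 3.46 × 29.1 × ln(360.55/487.15) = -30.3 J/K.

ΔS = -30.3 J/K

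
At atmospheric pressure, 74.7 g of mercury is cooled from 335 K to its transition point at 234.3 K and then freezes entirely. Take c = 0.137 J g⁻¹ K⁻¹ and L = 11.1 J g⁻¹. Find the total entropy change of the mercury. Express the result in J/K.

Cooling step: ΔS₁ = m c ln(T_tr/T_i) = 74.7 × 0.137 × ln(234.3/335) = -3.659 J/K.
Phase change: ΔS₂ = −mL/T_tr = −74.7 × 11.1 / 234.3 = -3.539 J/K.
ΔS_total = (-3.659) + (-3.539) = -7.2 J/K.

ΔS = -7.2 J/K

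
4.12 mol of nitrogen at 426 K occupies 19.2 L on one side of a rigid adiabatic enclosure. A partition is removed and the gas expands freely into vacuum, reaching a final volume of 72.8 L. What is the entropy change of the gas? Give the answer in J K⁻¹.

No heat is exchanged and no work is done, so the ideal-gas temperature stays constant.
Entropy is a state function; using a reversible isothermal path, ΔS_gas = nR ln(V₂/V₁) = 4.12 × 8.314 × ln(72.8/19.2) = 45.7 J/K.

ΔS_gas = 45.7 J/K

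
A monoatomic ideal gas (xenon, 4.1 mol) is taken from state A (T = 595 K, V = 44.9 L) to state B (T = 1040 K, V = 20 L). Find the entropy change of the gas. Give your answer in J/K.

Entropy is a state function: ΔS = nC_V ln(T₂/T₁) + nR ln(V₂/V₁), with C_V = 3R/2 = 12.47 J mol⁻¹ K⁻¹ for a monoatomic ideal gas.
ΔS = 4.1 × [12.47 × ln(1040/595) + 8.314 × ln(20/44.9)] = 0.986 J/K.

ΔS = 0.986 J/K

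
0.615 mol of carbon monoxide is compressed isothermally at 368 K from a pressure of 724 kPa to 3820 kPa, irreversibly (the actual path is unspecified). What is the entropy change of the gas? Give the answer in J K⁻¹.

Entropy is a state function, so ΔS_gas depends only on the end states.
For an isothermal ideal gas ΔS_gas = nR ln(P₁/P₂) = 0.615 × 8.314 × ln(724/3820) = -8.5 J/K.

ΔS_gas = -8.5 J/K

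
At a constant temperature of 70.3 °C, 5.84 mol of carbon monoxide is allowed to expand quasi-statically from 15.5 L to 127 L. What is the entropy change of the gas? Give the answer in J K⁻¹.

ΔS_gas = 102 J/K

For an isothermal ideal gas ΔS_gas = nR ln(V₂/V₁) = 5.84 × 8.314 × ln(127/15.5) = 102 J/K.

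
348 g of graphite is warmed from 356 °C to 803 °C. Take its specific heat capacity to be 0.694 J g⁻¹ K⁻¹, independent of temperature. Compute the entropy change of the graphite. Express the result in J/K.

In kelvin: T₁ = 629.15 K, T₂ = 1076.15 K. ΔS = ∫dQ_rev/T = m c ln(T₂/T₁) = 348 × 0.694 × ln(1076.15/629.15) = 130 J/K.

ΔS = 130 J/K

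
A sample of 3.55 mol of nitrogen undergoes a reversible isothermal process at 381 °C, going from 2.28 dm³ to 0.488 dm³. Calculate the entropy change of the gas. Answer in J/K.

For an isothermal ideal gas ΔS_gas = nR ln(V₂/V₁) = 3.55 × 8.314 × ln(0.488/2.28) = -45.5 J/K.

ΔS_gas = -45.5 J/K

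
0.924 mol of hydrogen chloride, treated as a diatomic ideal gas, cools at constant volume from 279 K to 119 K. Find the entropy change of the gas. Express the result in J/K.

ΔS = -16.4 J/K

At constant volume, ΔS = nC_V ln(T₂/T₁) with C_V = 5R/2 = 20.79 J mol⁻¹ K⁻¹.
ΔS = 0.924 × 20.79 × ln(119/279) = -16.4 J/K.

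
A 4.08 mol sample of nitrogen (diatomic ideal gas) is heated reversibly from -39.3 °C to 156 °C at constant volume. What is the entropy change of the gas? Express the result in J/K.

ΔS = 51.5 J/K

In kelvin: T₁ = 233.85 K, T₂ = 429.15 K. At constant volume, ΔS = nC_V ln(T₂/T₁) with C_V = 5R/2 = 20.79 J mol⁻¹ K⁻¹.
ΔS = 4.08 × 20.79 × ln(429.15/233.85) = 51.5 J/K.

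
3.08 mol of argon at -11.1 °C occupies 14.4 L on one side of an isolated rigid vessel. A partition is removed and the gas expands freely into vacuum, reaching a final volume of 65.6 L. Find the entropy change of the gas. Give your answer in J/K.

For an ideal gas in free expansion Q = 0 and W = 0, so T is unchanged.
Entropy is a state function; using a reversible isothermal path, ΔS_gas = nR ln(V₂/V₁) = 3.08 × 8.314 × ln(65.6/14.4) = 38.8 J/K.

ΔS_gas = 38.8 J/K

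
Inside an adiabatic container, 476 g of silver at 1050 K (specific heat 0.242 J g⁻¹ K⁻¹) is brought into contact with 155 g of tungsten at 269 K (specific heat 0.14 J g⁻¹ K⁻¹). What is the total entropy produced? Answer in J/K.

ΔS_total = 12.4 J/K

Energy balance: T_f = (m₁c₁T₁ + m₂c₂T₂)/(m₁c₁ + m₂c₂) = 926.2 K.
ΔS₁ = m₁c₁ ln(T_f/T₁) = 115.192 × ln(926.2/1050) = -14.45 J/K.
ΔS₂ = m₂c₂ ln(T_f/T₂) = 21.7 × ln(926.2/269) = 26.83 J/K.
ΔS_total = -14.45 + 26.83 = 12.4 J/K.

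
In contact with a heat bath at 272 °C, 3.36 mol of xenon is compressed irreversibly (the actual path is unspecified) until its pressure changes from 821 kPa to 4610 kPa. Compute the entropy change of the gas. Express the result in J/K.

Entropy is a state function, so ΔS_gas depends only on the end states.
For an isothermal ideal gas ΔS_gas = nR ln(P₁/P₂) = 3.36 × 8.314 × ln(821/4610) = -48.2 J/K.

ΔS_gas = -48.2 J/K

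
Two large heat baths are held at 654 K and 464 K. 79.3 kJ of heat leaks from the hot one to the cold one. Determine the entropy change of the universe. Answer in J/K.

ΔS_hot = −Q/T_H = −79300/654 = -121.25 J/K and ΔS_cold = +Q/T_C = 79300/464 = 170.91 J/K.
ΔS_total = -121.25 + 170.91 = 49.7 J/K, positive as the second law requires.

ΔS_total = 49.7 J/K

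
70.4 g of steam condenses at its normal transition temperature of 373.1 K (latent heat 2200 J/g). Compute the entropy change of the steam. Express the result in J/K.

Heat released by the substance: Q = −mL = −70.4 × 2200 = −154880 J.
At constant T, ΔS = Q_rev/T = −154880 / 373.1 = -415 J/K.

ΔS = -415 J/K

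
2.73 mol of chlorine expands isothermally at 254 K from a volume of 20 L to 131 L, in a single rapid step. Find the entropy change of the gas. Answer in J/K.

ΔS_gas = 42.7 J/K

Entropy is a state function, so ΔS_gas depends only on the end states.
For an isothermal ideal gas ΔS_gas = nR ln(V₂/V₁) = 2.73 × 8.314 × ln(131/20) = 42.7 J/K.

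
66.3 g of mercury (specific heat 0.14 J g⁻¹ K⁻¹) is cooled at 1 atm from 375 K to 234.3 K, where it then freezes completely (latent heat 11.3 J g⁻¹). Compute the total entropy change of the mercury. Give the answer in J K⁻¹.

ΔS = -7.56 J/K

Cooling step: ΔS₁ = m c ln(T_tr/T_i) = 66.3 × 0.14 × ln(234.3/375) = -4.366 J/K.
Phase change: ΔS₂ = −mL/T_tr = −66.3 × 11.3 / 234.3 = -3.198 J/K.
ΔS_total = (-4.366) + (-3.198) = -7.56 J/K.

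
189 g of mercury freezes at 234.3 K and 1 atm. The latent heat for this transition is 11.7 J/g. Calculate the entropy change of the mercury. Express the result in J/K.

Heat released by the substance: Q = −mL = −189 × 11.7 = −2211.3 J.
At constant T, ΔS = Q_rev/T = −2211.3 / 234.3 = -9.44 J/K.

ΔS = -9.44 J/K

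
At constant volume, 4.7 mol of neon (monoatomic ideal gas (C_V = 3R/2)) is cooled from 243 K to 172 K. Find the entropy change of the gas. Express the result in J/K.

At constant volume, ΔS = nC_V ln(T₂/T₁) with C_V = 3R/2 = 12.47 J mol⁻¹ K⁻¹.
ΔS = 4.7 × 12.47 × ln(172/243) = -20.3 J/K.

ΔS = -20.3 J/K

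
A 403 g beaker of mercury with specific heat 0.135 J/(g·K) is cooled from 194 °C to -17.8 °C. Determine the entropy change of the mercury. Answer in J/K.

In kelvin: T₁ = 467.15 K, T₂ = 255.35 K. ΔS = ∫dQ_rev/T = m c ln(T₂/T₁) = 403 × 0.135 × ln(255.35/467.15) = -32.9 J/K.

ΔS = -32.9 J/K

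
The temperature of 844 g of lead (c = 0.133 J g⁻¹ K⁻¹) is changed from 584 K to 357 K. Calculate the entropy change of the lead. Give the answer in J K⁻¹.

ΔS = ∫dQ_rev/T = m c ln(T₂/T₁) = 844 × 0.133 × ln(357/584) = -55.2 J/K.

ΔS = -55.2 J/K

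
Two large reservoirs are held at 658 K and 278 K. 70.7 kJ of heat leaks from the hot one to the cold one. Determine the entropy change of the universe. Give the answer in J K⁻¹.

ΔS_hot = −Q/T_H = −70700/658 = -107.4 J/K and ΔS_cold = +Q/T_C = 70700/278 = 254.3 J/K.
ΔS_total = -107.4 + 254.3 = 147 J/K, positive as the second law requires.

ΔS_total = 147 J/K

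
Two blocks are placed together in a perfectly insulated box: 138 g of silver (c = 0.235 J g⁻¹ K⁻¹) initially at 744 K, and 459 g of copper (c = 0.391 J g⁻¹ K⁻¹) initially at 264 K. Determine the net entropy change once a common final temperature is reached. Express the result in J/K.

Energy balance: T_f = (m₁c₁T₁ + m₂c₂T₂)/(m₁c₁ + m₂c₂) = 337.46 K.
ΔS₁ = m₁c₁ ln(T_f/T₁) = 32.43 × ln(337.46/744) = -25.64 J/K.
ΔS₂ = m₂c₂ ln(T_f/T₂) = 179.469 × ln(337.46/264) = 44.06 J/K.
ΔS_total = -25.64 + 44.06 = 18.4 J/K.

ΔS_total = 18.4 J/K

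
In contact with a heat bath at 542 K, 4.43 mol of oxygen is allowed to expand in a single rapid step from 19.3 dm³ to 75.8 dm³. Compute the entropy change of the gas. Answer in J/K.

ΔS_gas = 50.4 J/K

Entropy is a state function, so ΔS_gas depends only on the end states.
For an isothermal ideal gas ΔS_gas = nR ln(V₂/V₁) = 4.43 × 8.314 × ln(75.8/19.3) = 50.4 J/K.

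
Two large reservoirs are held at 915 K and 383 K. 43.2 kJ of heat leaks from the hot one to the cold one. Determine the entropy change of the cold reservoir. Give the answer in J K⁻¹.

ΔS_cold = 113 J/K

The cold reservoir gains heat Q, so ΔS_cold = +Q/T_C = 43200/383 = 113 J/K.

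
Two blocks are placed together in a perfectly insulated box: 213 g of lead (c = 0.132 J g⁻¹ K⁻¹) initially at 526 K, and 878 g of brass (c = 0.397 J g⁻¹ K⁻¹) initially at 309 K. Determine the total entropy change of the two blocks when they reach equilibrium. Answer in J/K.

ΔS_total = 4.29 J/K

Energy balance: T_f = (m₁c₁T₁ + m₂c₂T₂)/(m₁c₁ + m₂c₂) = 325.2 K.
ΔS₁ = m₁c₁ ln(T_f/T₁) = 28.116 × ln(325.2/526) = -13.52 J/K.
ΔS₂ = m₂c₂ ln(T_f/T₂) = 348.566 × ln(325.2/309) = 17.81 J/K.
ΔS_total = -13.52 + 17.81 = 4.29 J/K.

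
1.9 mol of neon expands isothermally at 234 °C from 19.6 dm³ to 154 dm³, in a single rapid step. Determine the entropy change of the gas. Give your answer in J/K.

Entropy is a state function, so ΔS_gas depends only on the end states.
For an isothermal ideal gas ΔS_gas = nR ln(V₂/V₁) = 1.9 × 8.314 × ln(154/19.6) = 32.6 J/K.

ΔS_gas = 32.6 J/K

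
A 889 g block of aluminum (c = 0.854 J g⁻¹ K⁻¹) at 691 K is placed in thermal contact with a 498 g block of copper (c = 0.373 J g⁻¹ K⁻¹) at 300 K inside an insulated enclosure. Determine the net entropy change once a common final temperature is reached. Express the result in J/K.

ΔS_total = 43.6 J/K

Energy balance: T_f = (m₁c₁T₁ + m₂c₂T₂)/(m₁c₁ + m₂c₂) = 614.14 K.
ΔS₁ = m₁c₁ ln(T_f/T₁) = 759.206 × ln(614.14/691) = -89.52 J/K.
ΔS₂ = m₂c₂ ln(T_f/T₂) = 185.754 × ln(614.14/300) = 133.1 J/K.
ΔS_total = -89.52 + 133.1 = 43.6 J/K.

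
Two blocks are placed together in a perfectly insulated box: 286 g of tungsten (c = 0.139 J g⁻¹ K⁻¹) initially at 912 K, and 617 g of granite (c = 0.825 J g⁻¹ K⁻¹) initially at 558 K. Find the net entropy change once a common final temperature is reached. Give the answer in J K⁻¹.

ΔS_total = 5.13 J/K

Energy balance: T_f = (m₁c₁T₁ + m₂c₂T₂)/(m₁c₁ + m₂c₂) = 583.64 K.
ΔS₁ = m₁c₁ ln(T_f/T₁) = 39.754 × ln(583.64/912) = -17.74 J/K.
ΔS₂ = m₂c₂ ln(T_f/T₂) = 509.025 × ln(583.64/558) = 22.87 J/K.
ΔS_total = -17.74 + 22.87 = 5.13 J/K.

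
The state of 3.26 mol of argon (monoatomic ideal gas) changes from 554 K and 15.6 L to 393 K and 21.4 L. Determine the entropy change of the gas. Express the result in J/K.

ΔS = -5.39 J/K

Entropy is a state function: ΔS = nC_V ln(T₂/T₁) + nR ln(V₂/V₁), with C_V = 3R/2 = 12.47 J mol⁻¹ K⁻¹ for a monoatomic ideal gas.
ΔS = 3.26 × [12.47 × ln(393/554) + 8.314 × ln(21.4/15.6)] = -5.39 J/K.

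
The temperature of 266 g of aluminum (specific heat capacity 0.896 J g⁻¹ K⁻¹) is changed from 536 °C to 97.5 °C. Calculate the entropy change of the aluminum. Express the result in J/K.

ΔS = -186 J/K

In kelvin: T₁ = 809.15 K, T₂ = 370.65 K. ΔS = ∫dQ_rev/T = m c ln(T₂/T₁) = 266 × 0.896 × ln(370.65/809.15) = -186 J/K.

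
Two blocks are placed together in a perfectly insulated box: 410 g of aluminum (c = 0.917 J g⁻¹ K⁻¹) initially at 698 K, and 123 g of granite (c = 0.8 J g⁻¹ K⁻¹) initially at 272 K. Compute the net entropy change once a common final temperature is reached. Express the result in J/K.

Energy balance: T_f = (m₁c₁T₁ + m₂c₂T₂)/(m₁c₁ + m₂c₂) = 609.63 K.
ΔS₁ = m₁c₁ ln(T_f/T₁) = 375.97 × ln(609.63/698) = -50.89 J/K.
ΔS₂ = m₂c₂ ln(T_f/T₂) = 98.4 × ln(609.63/272) = 79.41 J/K.
ΔS_total = -50.89 + 79.41 = 28.5 J/K.

ΔS_total = 28.5 J/K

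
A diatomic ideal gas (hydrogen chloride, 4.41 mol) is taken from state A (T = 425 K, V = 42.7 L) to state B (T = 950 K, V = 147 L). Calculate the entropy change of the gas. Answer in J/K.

Entropy is a state function: ΔS = nC_V ln(T₂/T₁) + nR ln(V₂/V₁), with C_V = 5R/2 = 20.79 J mol⁻¹ K⁻¹ for a diatomic ideal gas.
ΔS = 4.41 × [20.79 × ln(950/425) + 8.314 × ln(147/42.7)] = 119 J/K.

ΔS = 119 J/K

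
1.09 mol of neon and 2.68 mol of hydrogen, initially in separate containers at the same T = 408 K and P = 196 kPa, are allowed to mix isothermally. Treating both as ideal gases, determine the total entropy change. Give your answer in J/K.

ΔS_mix = 18.8 J/K

Mole fractions: x_A = 1.09/3.77 = 0.289, x_B = 0.711.
ΔS_mix = −R(n_A ln x_A + n_B ln x_B) = −8.314 × (1.09 ln 0.289 + 2.68 ln 0.711) = 18.8 J/K.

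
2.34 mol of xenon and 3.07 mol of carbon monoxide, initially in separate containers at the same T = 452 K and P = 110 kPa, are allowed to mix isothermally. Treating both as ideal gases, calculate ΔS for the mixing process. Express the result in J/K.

Mole fractions: x_A = 2.34/5.41 = 0.433, x_B = 0.567.
ΔS_mix = −R(n_A ln x_A + n_B ln x_B) = −8.314 × (2.34 ln 0.433 + 3.07 ln 0.567) = 30.8 J/K.

ΔS_mix = 30.8 J/K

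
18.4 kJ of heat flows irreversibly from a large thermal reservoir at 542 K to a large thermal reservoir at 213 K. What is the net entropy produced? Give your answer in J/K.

ΔS_total = 52.4 J/K

ΔS_hot = −Q/T_H = −18400/542 = -33.95 J/K and ΔS_cold = +Q/T_C = 18400/213 = 86.38 J/K.
ΔS_total = -33.95 + 86.38 = 52.4 J/K, positive as the second law requires.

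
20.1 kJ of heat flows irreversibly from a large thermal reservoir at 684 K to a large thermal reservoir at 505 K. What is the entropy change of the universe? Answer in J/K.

ΔS_total = 10.4 J/K

ΔS_hot = −Q/T_H = −20100/684 = -29.39 J/K and ΔS_cold = +Q/T_C = 20100/505 = 39.8 J/K.
ΔS_total = -29.39 + 39.8 = 10.4 J/K, positive as the second law requires.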